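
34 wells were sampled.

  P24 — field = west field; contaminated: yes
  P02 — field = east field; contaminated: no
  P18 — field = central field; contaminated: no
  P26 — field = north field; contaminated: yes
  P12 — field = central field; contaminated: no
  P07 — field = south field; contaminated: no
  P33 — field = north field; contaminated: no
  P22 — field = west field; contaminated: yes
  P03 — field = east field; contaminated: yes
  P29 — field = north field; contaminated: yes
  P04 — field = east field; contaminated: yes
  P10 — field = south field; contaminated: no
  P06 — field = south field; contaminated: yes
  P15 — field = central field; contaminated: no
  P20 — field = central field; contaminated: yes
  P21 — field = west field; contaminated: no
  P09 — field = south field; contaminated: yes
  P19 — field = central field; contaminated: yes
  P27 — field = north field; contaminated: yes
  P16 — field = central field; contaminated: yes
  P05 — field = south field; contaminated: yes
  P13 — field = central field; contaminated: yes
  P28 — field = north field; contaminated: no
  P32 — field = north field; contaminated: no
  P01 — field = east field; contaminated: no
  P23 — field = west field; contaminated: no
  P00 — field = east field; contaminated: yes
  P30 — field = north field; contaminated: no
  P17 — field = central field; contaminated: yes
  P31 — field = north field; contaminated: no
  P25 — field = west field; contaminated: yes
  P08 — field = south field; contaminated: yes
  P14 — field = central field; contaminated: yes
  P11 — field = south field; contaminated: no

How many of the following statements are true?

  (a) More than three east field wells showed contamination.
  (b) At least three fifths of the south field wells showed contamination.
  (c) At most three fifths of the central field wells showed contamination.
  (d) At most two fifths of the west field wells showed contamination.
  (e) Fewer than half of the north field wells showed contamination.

1

(a) east field: |A| = 5, |A ∩ B| = 3; needs |A ∩ B| > 3 — false.
(b) south field: |A| = 7, |A ∩ B| = 4; needs |A ∩ B| / |A| ≥ 3/5 — false.
(c) central field: |A| = 9, |A ∩ B| = 6; needs |A ∩ B| / |A| ≤ 3/5 — false.
(d) west field: |A| = 5, |A ∩ B| = 3; needs |A ∩ B| / |A| ≤ 2/5 — false.
(e) north field: |A| = 8, |A ∩ B| = 3; needs |A ∩ B| < |A ∖ B| — true.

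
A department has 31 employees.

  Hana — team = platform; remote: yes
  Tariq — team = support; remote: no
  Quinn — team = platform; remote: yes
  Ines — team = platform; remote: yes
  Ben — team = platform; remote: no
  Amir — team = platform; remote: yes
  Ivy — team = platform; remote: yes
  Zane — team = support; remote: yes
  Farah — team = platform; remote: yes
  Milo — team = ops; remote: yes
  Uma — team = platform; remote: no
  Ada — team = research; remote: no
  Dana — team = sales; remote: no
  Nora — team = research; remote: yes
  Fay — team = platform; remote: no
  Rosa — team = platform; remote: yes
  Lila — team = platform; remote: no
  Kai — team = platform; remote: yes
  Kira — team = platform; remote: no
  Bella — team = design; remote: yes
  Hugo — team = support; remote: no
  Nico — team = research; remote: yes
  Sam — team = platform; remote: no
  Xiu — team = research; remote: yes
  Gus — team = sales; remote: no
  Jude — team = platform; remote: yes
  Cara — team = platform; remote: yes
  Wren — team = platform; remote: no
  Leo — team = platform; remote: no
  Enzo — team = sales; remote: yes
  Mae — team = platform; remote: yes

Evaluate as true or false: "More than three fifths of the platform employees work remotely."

False

'More than three fifths of the platform employees work remotely' holds iff |A ∩ B| / |A| > 3/5.
|A| = 19, |A ∩ B| = 11, |A ∖ B| = 8.
|A ∩ B|/|A| = 11/19, so the statement is false.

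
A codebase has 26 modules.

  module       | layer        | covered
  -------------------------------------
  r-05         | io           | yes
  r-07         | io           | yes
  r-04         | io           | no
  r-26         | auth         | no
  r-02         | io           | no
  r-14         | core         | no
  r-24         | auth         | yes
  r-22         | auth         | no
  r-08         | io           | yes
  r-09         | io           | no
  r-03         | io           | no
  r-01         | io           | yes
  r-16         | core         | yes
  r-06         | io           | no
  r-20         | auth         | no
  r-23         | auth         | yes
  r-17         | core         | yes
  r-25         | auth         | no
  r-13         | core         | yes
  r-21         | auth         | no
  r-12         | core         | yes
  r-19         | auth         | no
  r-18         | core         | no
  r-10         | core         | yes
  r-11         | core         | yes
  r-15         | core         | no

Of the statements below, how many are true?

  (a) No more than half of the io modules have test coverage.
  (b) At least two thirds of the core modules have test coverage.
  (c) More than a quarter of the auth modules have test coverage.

2

(a) io: |A| = 9, |A ∩ B| = 4; needs |A ∩ B| ≤ |A ∖ B| — true.
(b) core: |A| = 9, |A ∩ B| = 6; needs |A ∩ B| / |A| ≥ 2/3 — true.
(c) auth: |A| = 8, |A ∩ B| = 2; needs |A ∩ B| / |A| > 1/4 — false.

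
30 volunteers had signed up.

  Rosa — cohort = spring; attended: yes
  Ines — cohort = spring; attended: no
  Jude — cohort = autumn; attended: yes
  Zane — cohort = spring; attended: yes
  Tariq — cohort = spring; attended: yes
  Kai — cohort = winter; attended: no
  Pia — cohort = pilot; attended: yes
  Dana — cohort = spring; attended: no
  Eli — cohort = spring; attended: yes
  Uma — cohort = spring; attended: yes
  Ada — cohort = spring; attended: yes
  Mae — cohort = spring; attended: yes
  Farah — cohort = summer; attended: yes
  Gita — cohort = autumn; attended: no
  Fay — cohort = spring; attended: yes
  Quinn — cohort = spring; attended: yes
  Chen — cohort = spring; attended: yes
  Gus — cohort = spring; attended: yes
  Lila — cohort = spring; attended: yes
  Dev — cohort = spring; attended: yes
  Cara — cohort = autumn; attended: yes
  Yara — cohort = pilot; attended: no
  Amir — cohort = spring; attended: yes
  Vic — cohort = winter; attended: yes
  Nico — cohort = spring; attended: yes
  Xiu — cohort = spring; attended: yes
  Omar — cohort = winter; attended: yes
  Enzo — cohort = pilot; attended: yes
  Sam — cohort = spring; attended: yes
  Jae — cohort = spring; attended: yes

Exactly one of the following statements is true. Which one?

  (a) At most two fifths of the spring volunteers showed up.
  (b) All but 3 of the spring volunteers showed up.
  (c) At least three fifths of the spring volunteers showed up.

|A| = 20, |A ∩ B| = 18, |A ∖ B| = 2.
(a) requires |A ∩ B| / |A| ≤ 2/5: false.
(b) requires |A ∖ B| = 3: false.
(c) requires |A ∩ B| / |A| ≥ 3/5: true.

(c)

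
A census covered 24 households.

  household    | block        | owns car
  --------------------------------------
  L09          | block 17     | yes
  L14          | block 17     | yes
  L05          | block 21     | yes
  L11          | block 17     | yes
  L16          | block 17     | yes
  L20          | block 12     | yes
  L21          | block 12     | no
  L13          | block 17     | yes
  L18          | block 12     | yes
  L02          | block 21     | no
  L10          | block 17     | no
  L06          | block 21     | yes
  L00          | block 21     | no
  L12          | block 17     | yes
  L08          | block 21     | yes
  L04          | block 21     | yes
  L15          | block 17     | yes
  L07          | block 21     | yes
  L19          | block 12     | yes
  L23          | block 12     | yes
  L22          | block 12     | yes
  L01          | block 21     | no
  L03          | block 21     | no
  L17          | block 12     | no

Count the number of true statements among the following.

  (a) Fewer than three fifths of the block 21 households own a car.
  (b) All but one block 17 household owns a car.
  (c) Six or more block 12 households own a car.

(a) block 21: |A| = 9, |A ∩ B| = 5; needs |A ∩ B| / |A| < 3/5 — true.
(b) block 17: |A| = 8, |A ∩ B| = 7; needs |A ∖ B| = 1 — true.
(c) block 12: |A| = 7, |A ∩ B| = 5; needs |A ∩ B| ≥ 6 — false.

2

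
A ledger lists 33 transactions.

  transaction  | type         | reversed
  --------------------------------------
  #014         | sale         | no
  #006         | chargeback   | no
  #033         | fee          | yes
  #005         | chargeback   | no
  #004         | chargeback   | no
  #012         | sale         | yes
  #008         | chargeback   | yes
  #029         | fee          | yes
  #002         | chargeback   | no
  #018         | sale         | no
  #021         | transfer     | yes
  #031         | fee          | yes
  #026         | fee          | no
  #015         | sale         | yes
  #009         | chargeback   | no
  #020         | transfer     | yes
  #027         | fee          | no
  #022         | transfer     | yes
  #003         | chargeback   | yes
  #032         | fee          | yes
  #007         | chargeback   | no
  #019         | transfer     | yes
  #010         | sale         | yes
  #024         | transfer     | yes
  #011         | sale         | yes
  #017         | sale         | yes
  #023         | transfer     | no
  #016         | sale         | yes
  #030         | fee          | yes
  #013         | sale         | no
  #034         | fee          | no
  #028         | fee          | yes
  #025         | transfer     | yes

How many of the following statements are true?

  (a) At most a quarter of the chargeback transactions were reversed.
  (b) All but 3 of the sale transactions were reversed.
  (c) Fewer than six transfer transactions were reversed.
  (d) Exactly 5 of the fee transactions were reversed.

2

(a) chargeback: |A| = 8, |A ∩ B| = 2; needs |A ∩ B| / |A| ≤ 1/4 — true.
(b) sale: |A| = 9, |A ∩ B| = 6; needs |A ∖ B| = 3 — true.
(c) transfer: |A| = 7, |A ∩ B| = 6; needs |A ∩ B| < 6 — false.
(d) fee: |A| = 9, |A ∩ B| = 6; needs |A ∩ B| = 5 — false.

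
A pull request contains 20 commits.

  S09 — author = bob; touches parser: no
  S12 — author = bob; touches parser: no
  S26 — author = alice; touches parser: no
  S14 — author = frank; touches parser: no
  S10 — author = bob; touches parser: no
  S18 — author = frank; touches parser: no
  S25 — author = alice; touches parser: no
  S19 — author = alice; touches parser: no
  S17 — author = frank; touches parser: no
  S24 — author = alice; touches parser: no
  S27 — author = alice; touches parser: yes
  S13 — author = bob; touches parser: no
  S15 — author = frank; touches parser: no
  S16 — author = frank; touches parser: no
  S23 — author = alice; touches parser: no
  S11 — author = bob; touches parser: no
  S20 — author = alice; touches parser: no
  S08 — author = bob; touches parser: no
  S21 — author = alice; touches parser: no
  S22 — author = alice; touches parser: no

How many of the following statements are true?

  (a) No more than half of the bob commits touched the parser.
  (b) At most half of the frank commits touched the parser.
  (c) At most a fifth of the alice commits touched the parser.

3

(a) bob: |A| = 6, |A ∩ B| = 0; needs |A ∩ B| ≤ |A ∖ B| — true.
(b) frank: |A| = 5, |A ∩ B| = 0; needs |A ∩ B| ≤ |A ∖ B| — true.
(c) alice: |A| = 9, |A ∩ B| = 1; needs |A ∩ B| / |A| ≤ 1/5 — true.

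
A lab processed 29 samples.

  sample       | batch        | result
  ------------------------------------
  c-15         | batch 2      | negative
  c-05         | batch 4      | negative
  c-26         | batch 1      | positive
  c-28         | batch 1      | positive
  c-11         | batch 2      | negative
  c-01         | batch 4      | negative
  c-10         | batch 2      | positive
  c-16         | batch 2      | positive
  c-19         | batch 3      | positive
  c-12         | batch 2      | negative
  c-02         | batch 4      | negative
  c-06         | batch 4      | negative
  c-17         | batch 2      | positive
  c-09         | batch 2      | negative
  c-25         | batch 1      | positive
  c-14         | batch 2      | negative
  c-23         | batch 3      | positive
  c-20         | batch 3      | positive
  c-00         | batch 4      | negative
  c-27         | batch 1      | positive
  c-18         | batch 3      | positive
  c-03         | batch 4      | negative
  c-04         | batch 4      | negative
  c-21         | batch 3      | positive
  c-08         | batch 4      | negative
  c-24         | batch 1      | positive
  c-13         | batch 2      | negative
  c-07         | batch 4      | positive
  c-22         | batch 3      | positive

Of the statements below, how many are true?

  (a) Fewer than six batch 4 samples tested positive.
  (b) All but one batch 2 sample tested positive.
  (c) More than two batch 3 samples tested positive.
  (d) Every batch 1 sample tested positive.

3

(a) batch 4: |A| = 9, |A ∩ B| = 1; needs |A ∩ B| < 6 — true.
(b) batch 2: |A| = 9, |A ∩ B| = 3; needs |A ∖ B| = 1 — false.
(c) batch 3: |A| = 6, |A ∩ B| = 6; needs |A ∩ B| > 2 — true.
(d) batch 1: |A| = 5, |A ∩ B| = 5; needs A ⊆ B, i.e. every element of A is in B (|A ∖ B| = 0) — true.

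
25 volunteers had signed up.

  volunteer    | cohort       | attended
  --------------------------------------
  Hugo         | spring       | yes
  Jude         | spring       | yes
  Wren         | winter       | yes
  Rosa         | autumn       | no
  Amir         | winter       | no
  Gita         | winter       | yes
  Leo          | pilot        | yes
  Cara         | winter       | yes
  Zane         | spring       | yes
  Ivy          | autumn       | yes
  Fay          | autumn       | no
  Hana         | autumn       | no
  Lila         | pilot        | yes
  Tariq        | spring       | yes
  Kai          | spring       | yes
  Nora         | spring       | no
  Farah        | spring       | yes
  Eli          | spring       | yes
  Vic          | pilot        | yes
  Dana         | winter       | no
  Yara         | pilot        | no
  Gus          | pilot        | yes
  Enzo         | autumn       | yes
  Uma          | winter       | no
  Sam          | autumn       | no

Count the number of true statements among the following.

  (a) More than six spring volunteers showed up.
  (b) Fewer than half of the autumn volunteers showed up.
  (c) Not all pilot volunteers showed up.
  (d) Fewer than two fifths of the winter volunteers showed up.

(a) spring: |A| = 8, |A ∩ B| = 7; needs |A ∩ B| > 6 — true.
(b) autumn: |A| = 6, |A ∩ B| = 2; needs |A ∩ B| < |A ∖ B| — true.
(c) pilot: |A| = 5, |A ∩ B| = 4; needs A ⊄ B (|A ∖ B| ≥ 1) — true.
(d) winter: |A| = 6, |A ∩ B| = 3; needs |A ∩ B| / |A| < 2/5 — false.

3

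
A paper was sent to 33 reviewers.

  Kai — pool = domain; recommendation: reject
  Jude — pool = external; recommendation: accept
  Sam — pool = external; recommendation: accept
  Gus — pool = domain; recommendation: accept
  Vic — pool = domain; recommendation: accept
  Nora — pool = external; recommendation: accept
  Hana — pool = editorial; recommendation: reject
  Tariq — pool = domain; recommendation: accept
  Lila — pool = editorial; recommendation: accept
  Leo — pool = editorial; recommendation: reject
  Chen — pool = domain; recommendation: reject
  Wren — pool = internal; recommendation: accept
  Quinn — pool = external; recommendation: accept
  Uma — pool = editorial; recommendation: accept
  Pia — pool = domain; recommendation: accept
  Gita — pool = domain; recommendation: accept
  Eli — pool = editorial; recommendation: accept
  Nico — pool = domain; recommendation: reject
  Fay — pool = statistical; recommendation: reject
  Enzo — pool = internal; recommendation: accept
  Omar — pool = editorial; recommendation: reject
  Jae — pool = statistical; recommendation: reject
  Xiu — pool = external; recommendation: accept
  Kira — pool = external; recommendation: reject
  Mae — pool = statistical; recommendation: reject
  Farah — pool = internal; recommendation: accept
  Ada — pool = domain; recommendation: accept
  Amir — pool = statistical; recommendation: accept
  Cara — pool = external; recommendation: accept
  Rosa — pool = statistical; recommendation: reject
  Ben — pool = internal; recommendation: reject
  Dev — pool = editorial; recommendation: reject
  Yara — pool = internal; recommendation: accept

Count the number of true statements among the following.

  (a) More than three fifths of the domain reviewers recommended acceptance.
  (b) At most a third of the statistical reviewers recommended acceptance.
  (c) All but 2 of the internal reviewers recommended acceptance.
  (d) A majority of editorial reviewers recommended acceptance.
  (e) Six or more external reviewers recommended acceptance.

3

(a) domain: |A| = 9, |A ∩ B| = 6; needs |A ∩ B| / |A| > 3/5 — true.
(b) statistical: |A| = 5, |A ∩ B| = 1; needs |A ∩ B| / |A| ≤ 1/3 — true.
(c) internal: |A| = 5, |A ∩ B| = 4; needs |A ∖ B| = 2 — false.
(d) editorial: |A| = 7, |A ∩ B| = 3; needs |A ∩ B| > |A ∖ B| — false.
(e) external: |A| = 7, |A ∩ B| = 6; needs |A ∩ B| ≥ 6 — true.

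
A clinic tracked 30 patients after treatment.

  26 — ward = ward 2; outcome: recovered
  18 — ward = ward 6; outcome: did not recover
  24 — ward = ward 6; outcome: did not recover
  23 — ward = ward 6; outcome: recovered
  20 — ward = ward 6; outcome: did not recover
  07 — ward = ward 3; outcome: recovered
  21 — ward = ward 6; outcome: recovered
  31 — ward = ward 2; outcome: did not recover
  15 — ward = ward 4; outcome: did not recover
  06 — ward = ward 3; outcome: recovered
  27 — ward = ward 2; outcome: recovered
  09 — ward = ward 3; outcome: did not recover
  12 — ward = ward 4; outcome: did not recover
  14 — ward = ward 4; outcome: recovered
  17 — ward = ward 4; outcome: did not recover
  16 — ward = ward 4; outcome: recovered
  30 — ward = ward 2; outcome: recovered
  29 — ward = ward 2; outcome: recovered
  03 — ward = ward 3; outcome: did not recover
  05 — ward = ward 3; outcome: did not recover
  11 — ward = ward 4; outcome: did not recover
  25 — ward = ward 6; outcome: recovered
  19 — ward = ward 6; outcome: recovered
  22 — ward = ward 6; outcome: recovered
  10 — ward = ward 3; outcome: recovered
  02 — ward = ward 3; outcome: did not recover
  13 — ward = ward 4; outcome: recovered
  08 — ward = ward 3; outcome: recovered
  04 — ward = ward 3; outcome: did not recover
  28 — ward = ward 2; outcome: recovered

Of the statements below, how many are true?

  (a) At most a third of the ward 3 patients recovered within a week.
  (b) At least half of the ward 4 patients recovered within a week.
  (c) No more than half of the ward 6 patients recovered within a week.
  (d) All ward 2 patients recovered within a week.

(a) ward 3: |A| = 9, |A ∩ B| = 4; needs |A ∩ B| / |A| ≤ 1/3 — false.
(b) ward 4: |A| = 7, |A ∩ B| = 3; needs |A ∩ B| ≥ |A ∖ B| — false.
(c) ward 6: |A| = 8, |A ∩ B| = 5; needs |A ∩ B| ≤ |A ∖ B| — false.
(d) ward 2: |A| = 6, |A ∩ B| = 5; needs A ⊆ B, i.e. every element of A is in B (|A ∖ B| = 0) — false.

0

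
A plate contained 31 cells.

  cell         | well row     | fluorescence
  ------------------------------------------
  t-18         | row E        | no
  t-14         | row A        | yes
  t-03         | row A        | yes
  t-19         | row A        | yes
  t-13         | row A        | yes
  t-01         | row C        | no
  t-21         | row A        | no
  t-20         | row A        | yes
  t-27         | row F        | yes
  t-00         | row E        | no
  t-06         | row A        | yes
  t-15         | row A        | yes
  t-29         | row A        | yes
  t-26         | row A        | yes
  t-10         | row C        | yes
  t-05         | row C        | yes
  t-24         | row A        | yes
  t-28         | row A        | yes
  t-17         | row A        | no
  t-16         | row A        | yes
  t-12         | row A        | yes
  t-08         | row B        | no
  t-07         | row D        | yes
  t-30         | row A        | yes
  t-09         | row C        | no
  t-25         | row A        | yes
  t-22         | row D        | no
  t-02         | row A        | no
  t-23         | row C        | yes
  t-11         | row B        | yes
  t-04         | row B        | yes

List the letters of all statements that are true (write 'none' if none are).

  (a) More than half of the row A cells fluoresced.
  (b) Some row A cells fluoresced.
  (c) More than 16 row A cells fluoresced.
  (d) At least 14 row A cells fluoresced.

|A| = 18, |A ∩ B| = 15, |A ∖ B| = 3.
(a) |A ∩ B| > |A ∖ B|: holds.
(b) A ∩ B ≠ ∅ (|A ∩ B| ≥ 1): holds.
(c) |A ∩ B| > 16: fails.
(d) |A ∩ B| ≥ 14: holds.

(a), (b), (d)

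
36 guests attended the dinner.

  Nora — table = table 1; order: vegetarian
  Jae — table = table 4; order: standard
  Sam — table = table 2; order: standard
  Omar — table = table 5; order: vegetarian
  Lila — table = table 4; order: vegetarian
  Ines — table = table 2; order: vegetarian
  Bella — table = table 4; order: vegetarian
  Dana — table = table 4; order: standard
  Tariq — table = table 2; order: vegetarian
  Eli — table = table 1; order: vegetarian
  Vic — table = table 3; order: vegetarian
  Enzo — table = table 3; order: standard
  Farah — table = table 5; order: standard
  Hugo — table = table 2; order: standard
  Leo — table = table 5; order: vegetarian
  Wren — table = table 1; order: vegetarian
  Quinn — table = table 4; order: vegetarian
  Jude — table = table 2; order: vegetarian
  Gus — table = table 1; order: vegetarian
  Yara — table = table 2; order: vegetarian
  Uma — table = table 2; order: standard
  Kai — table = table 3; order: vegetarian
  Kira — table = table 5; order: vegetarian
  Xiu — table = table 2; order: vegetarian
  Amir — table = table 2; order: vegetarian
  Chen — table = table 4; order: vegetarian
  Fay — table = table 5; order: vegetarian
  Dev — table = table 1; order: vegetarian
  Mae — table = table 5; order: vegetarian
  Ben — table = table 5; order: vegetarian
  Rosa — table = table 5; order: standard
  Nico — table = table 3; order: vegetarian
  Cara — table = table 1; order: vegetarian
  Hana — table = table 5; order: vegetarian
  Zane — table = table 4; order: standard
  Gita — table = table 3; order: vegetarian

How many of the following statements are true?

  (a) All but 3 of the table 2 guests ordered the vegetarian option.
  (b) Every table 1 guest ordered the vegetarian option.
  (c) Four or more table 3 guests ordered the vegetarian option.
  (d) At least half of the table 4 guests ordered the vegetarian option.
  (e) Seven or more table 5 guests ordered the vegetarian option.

(a) table 2: |A| = 9, |A ∩ B| = 6; needs |A ∖ B| = 3 — true.
(b) table 1: |A| = 6, |A ∩ B| = 6; needs A ⊆ B, i.e. every element of A is in B (|A ∖ B| = 0) — true.
(c) table 3: |A| = 5, |A ∩ B| = 4; needs |A ∩ B| ≥ 4 — true.
(d) table 4: |A| = 7, |A ∩ B| = 4; needs |A ∩ B| ≥ |A ∖ B| — true.
(e) table 5: |A| = 9, |A ∩ B| = 7; needs |A ∩ B| ≥ 7 — true.

5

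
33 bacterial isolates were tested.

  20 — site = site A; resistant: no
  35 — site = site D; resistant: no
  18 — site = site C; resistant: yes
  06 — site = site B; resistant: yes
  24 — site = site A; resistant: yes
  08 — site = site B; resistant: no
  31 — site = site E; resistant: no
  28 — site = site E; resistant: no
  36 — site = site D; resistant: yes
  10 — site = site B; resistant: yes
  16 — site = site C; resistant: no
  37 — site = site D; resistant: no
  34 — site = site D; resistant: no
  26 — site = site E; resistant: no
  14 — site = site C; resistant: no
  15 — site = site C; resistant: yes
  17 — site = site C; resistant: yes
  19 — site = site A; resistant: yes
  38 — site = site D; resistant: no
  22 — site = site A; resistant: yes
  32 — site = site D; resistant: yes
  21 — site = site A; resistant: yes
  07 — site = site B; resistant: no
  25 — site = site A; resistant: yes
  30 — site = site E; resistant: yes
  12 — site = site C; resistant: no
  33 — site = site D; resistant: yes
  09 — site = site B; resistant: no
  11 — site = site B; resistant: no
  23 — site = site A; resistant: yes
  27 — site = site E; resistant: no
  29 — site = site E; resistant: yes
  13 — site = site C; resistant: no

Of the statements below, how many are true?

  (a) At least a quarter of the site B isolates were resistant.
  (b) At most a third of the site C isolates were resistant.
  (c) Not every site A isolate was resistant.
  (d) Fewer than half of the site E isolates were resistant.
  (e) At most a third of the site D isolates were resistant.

3

(a) site B: |A| = 6, |A ∩ B| = 2; needs |A ∩ B| / |A| ≥ 1/4 — true.
(b) site C: |A| = 7, |A ∩ B| = 3; needs |A ∩ B| / |A| ≤ 1/3 — false.
(c) site A: |A| = 7, |A ∩ B| = 6; needs A ⊄ B (|A ∖ B| ≥ 1) — true.
(d) site E: |A| = 6, |A ∩ B| = 2; needs |A ∩ B| < |A ∖ B| — true.
(e) site D: |A| = 7, |A ∩ B| = 3; needs |A ∩ B| / |A| ≤ 1/3 — false.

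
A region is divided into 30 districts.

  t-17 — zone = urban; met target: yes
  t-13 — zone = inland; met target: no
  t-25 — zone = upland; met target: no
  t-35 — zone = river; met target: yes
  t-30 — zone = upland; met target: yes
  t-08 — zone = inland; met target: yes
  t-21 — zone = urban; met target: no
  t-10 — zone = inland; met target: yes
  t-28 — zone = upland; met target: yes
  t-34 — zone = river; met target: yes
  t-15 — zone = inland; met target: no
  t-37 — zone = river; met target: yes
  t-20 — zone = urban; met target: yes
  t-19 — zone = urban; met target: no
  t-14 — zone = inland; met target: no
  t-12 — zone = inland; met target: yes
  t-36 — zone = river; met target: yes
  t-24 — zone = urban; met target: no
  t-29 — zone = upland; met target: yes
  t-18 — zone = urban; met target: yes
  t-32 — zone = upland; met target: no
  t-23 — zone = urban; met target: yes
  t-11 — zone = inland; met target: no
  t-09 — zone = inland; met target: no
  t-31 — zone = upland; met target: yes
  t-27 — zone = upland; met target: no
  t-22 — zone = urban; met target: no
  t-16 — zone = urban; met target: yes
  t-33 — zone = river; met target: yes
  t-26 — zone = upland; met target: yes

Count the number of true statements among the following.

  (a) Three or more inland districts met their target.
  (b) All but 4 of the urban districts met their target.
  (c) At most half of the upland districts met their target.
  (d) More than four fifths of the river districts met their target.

3

(a) inland: |A| = 8, |A ∩ B| = 3; needs |A ∩ B| ≥ 3 — true.
(b) urban: |A| = 9, |A ∩ B| = 5; needs |A ∖ B| = 4 — true.
(c) upland: |A| = 8, |A ∩ B| = 5; needs |A ∩ B| ≤ |A ∖ B| — false.
(d) river: |A| = 5, |A ∩ B| = 5; needs |A ∩ B| / |A| > 4/5 — true.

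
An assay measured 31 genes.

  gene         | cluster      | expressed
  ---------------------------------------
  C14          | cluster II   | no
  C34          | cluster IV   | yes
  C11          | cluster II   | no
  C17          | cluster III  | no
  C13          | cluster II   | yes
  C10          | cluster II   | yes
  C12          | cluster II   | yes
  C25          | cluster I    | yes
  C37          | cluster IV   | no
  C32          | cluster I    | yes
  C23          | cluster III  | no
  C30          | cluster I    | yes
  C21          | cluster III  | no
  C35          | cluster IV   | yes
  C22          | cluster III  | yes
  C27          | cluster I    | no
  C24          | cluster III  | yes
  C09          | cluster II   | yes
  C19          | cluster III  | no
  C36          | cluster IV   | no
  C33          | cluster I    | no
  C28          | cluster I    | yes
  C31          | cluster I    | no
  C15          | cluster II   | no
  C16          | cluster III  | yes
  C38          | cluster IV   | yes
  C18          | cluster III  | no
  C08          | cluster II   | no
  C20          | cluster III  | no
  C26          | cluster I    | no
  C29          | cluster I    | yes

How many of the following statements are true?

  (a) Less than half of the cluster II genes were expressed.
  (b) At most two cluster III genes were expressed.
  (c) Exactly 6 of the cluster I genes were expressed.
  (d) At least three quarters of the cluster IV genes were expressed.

(a) cluster II: |A| = 8, |A ∩ B| = 4; needs |A ∩ B| < |A ∖ B| — false.
(b) cluster III: |A| = 9, |A ∩ B| = 3; needs |A ∩ B| ≤ 2 — false.
(c) cluster I: |A| = 9, |A ∩ B| = 5; needs |A ∩ B| = 6 — false.
(d) cluster IV: |A| = 5, |A ∩ B| = 3; needs |A ∩ B| / |A| ≥ 3/4 — false.

0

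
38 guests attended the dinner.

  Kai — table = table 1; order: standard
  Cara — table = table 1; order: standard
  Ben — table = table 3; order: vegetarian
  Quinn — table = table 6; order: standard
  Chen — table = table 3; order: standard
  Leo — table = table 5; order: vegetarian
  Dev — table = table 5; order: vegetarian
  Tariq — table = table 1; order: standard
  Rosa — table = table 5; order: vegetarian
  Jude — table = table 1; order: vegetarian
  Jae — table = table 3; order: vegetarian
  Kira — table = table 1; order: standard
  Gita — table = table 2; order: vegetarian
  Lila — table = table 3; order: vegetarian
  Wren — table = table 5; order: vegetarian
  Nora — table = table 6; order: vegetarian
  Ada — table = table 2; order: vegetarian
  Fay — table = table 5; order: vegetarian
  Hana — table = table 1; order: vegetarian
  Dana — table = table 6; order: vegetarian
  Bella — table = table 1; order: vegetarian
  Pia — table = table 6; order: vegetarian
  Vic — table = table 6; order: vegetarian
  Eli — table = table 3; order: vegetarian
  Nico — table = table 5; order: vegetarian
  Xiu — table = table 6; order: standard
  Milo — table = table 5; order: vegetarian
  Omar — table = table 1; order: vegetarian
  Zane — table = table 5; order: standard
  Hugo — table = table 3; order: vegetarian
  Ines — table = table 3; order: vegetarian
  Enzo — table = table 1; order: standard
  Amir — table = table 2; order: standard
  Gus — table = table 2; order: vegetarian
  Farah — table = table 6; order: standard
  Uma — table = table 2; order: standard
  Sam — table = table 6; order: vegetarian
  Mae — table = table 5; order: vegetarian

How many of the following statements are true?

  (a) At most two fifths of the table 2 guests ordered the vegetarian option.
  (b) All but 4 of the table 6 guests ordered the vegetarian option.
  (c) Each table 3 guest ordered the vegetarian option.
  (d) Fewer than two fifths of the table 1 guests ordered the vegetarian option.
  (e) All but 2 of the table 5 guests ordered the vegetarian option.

(a) table 2: |A| = 5, |A ∩ B| = 3; needs |A ∩ B| / |A| ≤ 2/5 — false.
(b) table 6: |A| = 8, |A ∩ B| = 5; needs |A ∖ B| = 4 — false.
(c) table 3: |A| = 7, |A ∩ B| = 6; needs A ⊆ B, i.e. every element of A is in B (|A ∖ B| = 0) — false.
(d) table 1: |A| = 9, |A ∩ B| = 4; needs |A ∩ B| / |A| < 2/5 — false.
(e) table 5: |A| = 9, |A ∩ B| = 8; needs |A ∖ B| = 2 — false.

0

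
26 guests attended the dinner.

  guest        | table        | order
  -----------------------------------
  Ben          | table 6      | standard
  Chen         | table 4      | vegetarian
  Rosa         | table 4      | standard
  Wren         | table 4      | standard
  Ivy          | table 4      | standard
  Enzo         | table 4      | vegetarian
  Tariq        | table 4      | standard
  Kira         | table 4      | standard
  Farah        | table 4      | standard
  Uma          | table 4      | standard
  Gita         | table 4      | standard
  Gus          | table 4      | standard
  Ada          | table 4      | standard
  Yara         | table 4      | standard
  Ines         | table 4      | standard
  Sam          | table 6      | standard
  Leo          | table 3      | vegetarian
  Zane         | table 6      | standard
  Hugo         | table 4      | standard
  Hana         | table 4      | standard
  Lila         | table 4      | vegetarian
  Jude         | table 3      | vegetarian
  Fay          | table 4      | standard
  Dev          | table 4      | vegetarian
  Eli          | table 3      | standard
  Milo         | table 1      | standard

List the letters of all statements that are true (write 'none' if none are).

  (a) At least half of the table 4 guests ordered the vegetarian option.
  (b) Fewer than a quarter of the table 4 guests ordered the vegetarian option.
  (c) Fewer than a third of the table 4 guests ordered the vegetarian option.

|A| = 19, |A ∩ B| = 4, |A ∖ B| = 15.
(a) |A ∩ B| ≥ |A ∖ B|: fails.
(b) |A ∩ B| / |A| < 1/4: holds.
(c) |A ∩ B| / |A| < 1/3: holds.

(b), (c)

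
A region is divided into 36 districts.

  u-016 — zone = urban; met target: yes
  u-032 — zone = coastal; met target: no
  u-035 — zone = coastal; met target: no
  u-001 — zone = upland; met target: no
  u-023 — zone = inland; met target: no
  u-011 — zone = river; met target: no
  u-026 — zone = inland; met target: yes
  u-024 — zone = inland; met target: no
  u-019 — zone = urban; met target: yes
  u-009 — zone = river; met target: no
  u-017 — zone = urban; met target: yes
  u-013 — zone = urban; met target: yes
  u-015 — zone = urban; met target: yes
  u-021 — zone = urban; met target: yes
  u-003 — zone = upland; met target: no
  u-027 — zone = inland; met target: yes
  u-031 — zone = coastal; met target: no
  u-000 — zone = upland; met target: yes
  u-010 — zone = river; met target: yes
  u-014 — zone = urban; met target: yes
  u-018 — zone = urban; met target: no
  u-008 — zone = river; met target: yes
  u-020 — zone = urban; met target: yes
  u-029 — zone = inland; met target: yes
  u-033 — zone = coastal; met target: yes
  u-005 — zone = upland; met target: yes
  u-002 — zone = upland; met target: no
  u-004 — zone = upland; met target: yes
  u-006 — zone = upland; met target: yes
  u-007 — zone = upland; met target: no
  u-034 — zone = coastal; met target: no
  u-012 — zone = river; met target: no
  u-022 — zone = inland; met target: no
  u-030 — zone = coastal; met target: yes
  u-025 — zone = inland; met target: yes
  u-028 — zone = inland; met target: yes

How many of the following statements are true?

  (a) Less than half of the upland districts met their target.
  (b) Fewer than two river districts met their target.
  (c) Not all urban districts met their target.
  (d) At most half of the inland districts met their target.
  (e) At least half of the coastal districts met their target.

(a) upland: |A| = 8, |A ∩ B| = 4; needs |A ∩ B| < |A ∖ B| — false.
(b) river: |A| = 5, |A ∩ B| = 2; needs |A ∩ B| < 2 — false.
(c) urban: |A| = 9, |A ∩ B| = 8; needs A ⊄ B (|A ∖ B| ≥ 1) — true.
(d) inland: |A| = 8, |A ∩ B| = 5; needs |A ∩ B| ≤ |A ∖ B| — false.
(e) coastal: |A| = 6, |A ∩ B| = 2; needs |A ∩ B| ≥ |A ∖ B| — false.

1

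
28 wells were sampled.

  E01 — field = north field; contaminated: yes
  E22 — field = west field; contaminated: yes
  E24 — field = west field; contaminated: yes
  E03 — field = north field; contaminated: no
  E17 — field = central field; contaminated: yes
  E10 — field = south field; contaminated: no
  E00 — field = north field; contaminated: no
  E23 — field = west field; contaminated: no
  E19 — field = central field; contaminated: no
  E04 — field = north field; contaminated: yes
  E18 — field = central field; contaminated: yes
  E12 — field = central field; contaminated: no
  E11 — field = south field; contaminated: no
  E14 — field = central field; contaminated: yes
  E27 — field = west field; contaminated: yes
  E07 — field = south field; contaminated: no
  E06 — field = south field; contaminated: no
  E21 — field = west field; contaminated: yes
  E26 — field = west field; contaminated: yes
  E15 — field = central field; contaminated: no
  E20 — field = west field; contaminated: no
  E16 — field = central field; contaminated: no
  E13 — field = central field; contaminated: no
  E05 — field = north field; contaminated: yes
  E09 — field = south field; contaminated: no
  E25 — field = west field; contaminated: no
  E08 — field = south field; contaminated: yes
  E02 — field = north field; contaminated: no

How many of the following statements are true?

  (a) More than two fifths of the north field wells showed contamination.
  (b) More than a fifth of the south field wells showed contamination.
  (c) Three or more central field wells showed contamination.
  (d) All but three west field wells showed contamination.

3

(a) north field: |A| = 6, |A ∩ B| = 3; needs |A ∩ B| / |A| > 2/5 — true.
(b) south field: |A| = 6, |A ∩ B| = 1; needs |A ∩ B| / |A| > 1/5 — false.
(c) central field: |A| = 8, |A ∩ B| = 3; needs |A ∩ B| ≥ 3 — true.
(d) west field: |A| = 8, |A ∩ B| = 5; needs |A ∖ B| = 3 — true.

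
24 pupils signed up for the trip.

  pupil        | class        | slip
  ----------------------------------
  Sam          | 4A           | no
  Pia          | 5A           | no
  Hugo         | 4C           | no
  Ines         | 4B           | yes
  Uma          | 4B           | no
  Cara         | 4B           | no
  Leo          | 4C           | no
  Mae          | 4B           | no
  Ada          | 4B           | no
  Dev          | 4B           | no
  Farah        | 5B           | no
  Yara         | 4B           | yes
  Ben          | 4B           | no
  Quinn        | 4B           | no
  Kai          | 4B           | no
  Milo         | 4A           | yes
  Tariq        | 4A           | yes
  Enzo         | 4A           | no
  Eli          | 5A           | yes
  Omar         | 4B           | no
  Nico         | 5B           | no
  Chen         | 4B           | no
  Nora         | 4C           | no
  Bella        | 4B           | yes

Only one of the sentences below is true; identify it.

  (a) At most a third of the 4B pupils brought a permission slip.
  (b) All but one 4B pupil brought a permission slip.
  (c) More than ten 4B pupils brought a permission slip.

|A| = 13, |A ∩ B| = 3, |A ∖ B| = 10.
(a) requires |A ∩ B| / |A| ≤ 1/3: true.
(b) requires |A ∖ B| = 1: false.
(c) requires |A ∩ B| > 10: false.

(a)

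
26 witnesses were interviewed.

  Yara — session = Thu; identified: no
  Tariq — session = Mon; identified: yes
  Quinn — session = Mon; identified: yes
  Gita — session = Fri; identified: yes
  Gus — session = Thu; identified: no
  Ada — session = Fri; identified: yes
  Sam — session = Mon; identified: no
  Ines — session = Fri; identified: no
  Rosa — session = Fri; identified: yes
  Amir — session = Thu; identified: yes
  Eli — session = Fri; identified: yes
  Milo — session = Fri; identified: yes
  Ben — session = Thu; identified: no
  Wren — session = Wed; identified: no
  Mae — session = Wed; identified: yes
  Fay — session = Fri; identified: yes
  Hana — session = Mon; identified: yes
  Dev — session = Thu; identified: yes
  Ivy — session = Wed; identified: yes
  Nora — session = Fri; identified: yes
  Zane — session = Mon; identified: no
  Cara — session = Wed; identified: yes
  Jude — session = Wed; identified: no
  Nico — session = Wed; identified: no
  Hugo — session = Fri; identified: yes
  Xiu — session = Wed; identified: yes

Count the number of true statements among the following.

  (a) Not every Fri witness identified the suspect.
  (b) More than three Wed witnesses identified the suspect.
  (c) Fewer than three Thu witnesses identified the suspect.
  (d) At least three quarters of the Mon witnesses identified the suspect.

3

(a) Fri: |A| = 9, |A ∩ B| = 8; needs A ⊄ B (|A ∖ B| ≥ 1) — true.
(b) Wed: |A| = 7, |A ∩ B| = 4; needs |A ∩ B| > 3 — true.
(c) Thu: |A| = 5, |A ∩ B| = 2; needs |A ∩ B| < 3 — true.
(d) Mon: |A| = 5, |A ∩ B| = 3; needs |A ∩ B| / |A| ≥ 3/4 — false.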